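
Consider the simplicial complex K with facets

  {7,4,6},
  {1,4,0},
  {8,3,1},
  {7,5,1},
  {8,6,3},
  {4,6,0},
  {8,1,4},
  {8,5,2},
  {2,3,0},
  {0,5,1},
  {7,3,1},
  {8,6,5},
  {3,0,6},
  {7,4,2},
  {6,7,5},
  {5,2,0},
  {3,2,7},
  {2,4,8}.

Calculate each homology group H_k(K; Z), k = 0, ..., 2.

H_0 ≅ Z,  H_1 ≅ Z^2,  H_2 ≅ Z.

Take the total order 0 < 1 < 2 < 3 < 4 < 5 < 6 < 7 < 8 on the vertex set. Then K (dimension 2) consists of the simplices:

  0-simplices (9): [0], [1], [2], [3], [4], [5], [6], [7], [8]
  1-simplices (27): (27 of them)
  2-simplices (18): [0,1,4], [0,1,5], [0,2,3], [0,2,5], [0,3,6], [0,4,6], [1,3,7], [1,3,8], [1,4,8], [1,5,7], [2,3,7], [2,4,7], [2,4,8], [2,5,8], [3,6,8], [4,6,7], [5,6,7], [5,6,8]

giving chain groups C_0 ≅ Z^9, C_1 ≅ Z^27, C_2 ≅ Z^18.

Boundary ∂_1: C_1 → C_0 maps an edge to its endpoints' difference, ∂[p,q] = q − p. For instance
  ∂[0,6] = [6] − [0].
This gives a 9×27 integer matrix of rank 8; reducing to Smith normal form yields diagonal entries (1,1,1,1,1,1,1,1).

The boundary map ∂_2: C_2 → C_1 sends each 2-simplex [p,q,r] to [q,r] − [p,r] + [p,q]. For instance
  ∂[5,6,7] = [6,7] − [5,7] + [5,6],
  ∂[5,6,8] = [6,8] − [5,8] + [5,6].
The 27×18 boundary matrix has rank 17 and Smith normal form diag(1,1,1,1,1,1,1,1,1,1,1,1,1,1,1,1,1).

Now H_k = ker ∂_k / im ∂_{k+1}, so:

  H_0: rank C_0 − rank ∂_1 = 9 − 8 = 1, and the invariant factors of ∂_1 are all 1, so H_0 = Z.
  H_1: rank ker ∂_1 − rank ∂_2 = (27 − 8) − 17 = 2, and the invariant factors of ∂_2 are all 1, so H_1 = Z^2.
  H_2: rank ker ∂_2 − rank ∂_3 = (18 − 17) − 0 = 1, and there is no ∂_3, so H_2 = Z.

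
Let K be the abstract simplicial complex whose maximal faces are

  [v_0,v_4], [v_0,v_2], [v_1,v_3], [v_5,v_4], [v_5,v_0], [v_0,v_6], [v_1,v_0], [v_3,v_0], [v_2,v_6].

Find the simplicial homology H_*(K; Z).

Take the total order v_0 < v_1 < v_2 < v_3 < v_4 < v_5 < v_6 on the vertex set. Then K (dimension 1) consists of the simplices:

  0-simplices (7): [v_0], [v_1], [v_2], [v_3], [v_4], [v_5], [v_6]
  1-simplices (9): [v_0,v_1], [v_0,v_2], [v_0,v_3], [v_0,v_4], [v_0,v_5], [v_0,v_6], [v_1,v_3], [v_2,v_6], [v_4,v_5]

giving chain groups C_0 ≅ Z^7, C_1 ≅ Z^9.

The boundary map ∂_1: C_1 → C_0 sends each edge [p,q] (with p < q) to q − p. For instance
  ∂[v_0,v_2] = [v_2] − [v_0].
The resulting 7×9 matrix has rank 6, and its Smith normal form has invariant factors (1,1,1,1,1,1).

Reading off H_k = ker ∂_k / im ∂_{k+1}:

  H_0: rank C_0 − rank ∂_1 = 7 − 6 = 1, and the invariant factors of ∂_1 are all 1, so H_0 = Z.
  H_1: rank ker ∂_1 − rank ∂_2 = (9 − 6) − 0 = 3, and there is no ∂_2, so H_1 = Z^3.

(K is a triangulation of a wedge of 3 circles.)

H_0 ≅ Z,  H_1 ≅ Z^3.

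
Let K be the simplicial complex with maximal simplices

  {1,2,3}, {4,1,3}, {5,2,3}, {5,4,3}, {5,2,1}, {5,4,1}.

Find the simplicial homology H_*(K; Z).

H_0 ≅ Z,  H_1 = 0,  H_2 ≅ Z.

Take the total order 1 < 2 < 3 < 4 < 5 on the vertex set. Then K (dimension 2) consists of the simplices:

  0-simplices (5): [1], [2], [3], [4], [5]
  1-simplices (9): [1,2], [1,3], [1,4], [1,5], [2,3], [2,5], [3,4], [3,5], [4,5]
  2-simplices (6): [1,2,3], [1,2,5], [1,3,4], [1,4,5], [2,3,5], [3,4,5]

giving chain groups C_0 ≅ Z^5, C_1 ≅ Z^9, C_2 ≅ Z^6.

∂_1: C_1 → C_0 sends each edge [p,q] (with p < q) to q − p.
As a 5×9 matrix over Z this has rank 4, with invariant factors (1,1,1,1).

Boundary ∂_2: C_2 → C_1 sends each 2-simplex [p,q,r] to [q,r] − [p,r] + [p,q]. For instance
  ∂[1,2,3] = [2,3] − [1,3] + [1,2],
  ∂[3,4,5] = [4,5] − [3,5] + [3,4].
As a 9×6 matrix over Z this has rank 5, with invariant factors (1,1,1,1,1).

Reading off H_k = ker ∂_k / im ∂_{k+1}:

  H_0: rank C_0 − rank ∂_1 = 5 − 4 = 1, and the invariant factors of ∂_1 are all 1, so H_0 ≅ Z.
  H_1: rank ker ∂_1 − rank ∂_2 = (9 − 4) − 5 = 0, and the invariant factors of ∂_2 are all 1, so H_1 ≅ 0.
  H_2: rank ker ∂_2 − rank ∂_3 = (6 − 5) − 0 = 1, and there is no ∂_3, so H_2 ≅ Z.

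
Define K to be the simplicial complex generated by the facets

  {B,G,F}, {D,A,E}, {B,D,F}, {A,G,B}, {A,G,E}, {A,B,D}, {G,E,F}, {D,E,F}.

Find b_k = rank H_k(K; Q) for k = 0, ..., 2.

Take the total order A < B < D < E < F < G on the vertex set. Then K (dimension 2) consists of the simplices:

  0-simplices (6): A, B, D, E, F, G
  1-simplices (12): AB, AD, AE, AG, BD, BF, BG, DE, DF, EF, EG, FG
  2-simplices (8): ABD, ABG, ADE, AEG, BDF, BFG, DEF, EFG

Hence C_0 ≅ Z^6, C_1 ≅ Z^12, C_2 ≅ Z^8.

Boundary ∂_1: C_1 → C_0 is given by ∂[p,q] = [q] − [p]. For instance
  ∂AD = D − A.
As a 6×12 matrix over Z this has rank 5, with invariant factors (1,1,1,1,1).

∂_2: C_2 → C_1 maps a triangle to the signed sum of its edges. For instance
  ∂EFG = FG − EG + EF,
  ∂ABD = BD − AD + AB.
As a 12×8 matrix over Z this has rank 7, with invariant factors (1,1,1,1,1,1,1).

Reading off H_k = ker ∂_k / im ∂_{k+1}:

  H_0: rank C_0 − rank ∂_1 = 6 − 5 = 1, and the invariant factors of ∂_1 are all 1, so H_0 = Z.
  H_1: rank ker ∂_1 − rank ∂_2 = (12 − 5) − 7 = 0, and the invariant factors of ∂_2 are all 1, so H_1 = 0.
  H_2: rank ker ∂_2 − rank ∂_3 = (8 − 7) − 0 = 1, and there is no ∂_3, so H_2 = Z.

As a check, the Euler characteristic is 6 − 12 + 8 = 2, which agrees with 1 − 0 + 1 = 2.

Hence the Betti numbers are b_0 = 1, b_1 = 0, b_2 = 1.

b_0 = 1, b_1 = 0, b_2 = 1.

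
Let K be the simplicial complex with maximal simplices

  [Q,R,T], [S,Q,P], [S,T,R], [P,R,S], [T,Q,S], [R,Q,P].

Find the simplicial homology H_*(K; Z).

Take the total order P < Q < R < S < T on the vertex set. Then K (dimension 2) consists of the simplices:

  0-simplices (5): P, Q, R, S, T
  1-simplices (9): PQ, PR, PS, QR, QS, QT, RS, RT, ST
  2-simplices (6): PQR, PQS, PRS, QRT, QST, RST

Hence C_0 ≅ Z^5, C_1 ≅ Z^9, C_2 ≅ Z^6.

Boundary ∂_1: C_1 → C_0 maps an edge to its endpoints' difference, ∂[p,q] = q − p.
As a 5×9 matrix over Z this has rank 4, with invariant factors (1,1,1,1).

∂_2: C_2 → C_1 sends each 2-simplex [p,q,r] to [q,r] − [p,r] + [p,q]. For instance
  ∂PRS = RS − PS + PR,
  ∂PQS = QS − PS + PQ.
The 9×6 boundary matrix has rank 5 and Smith normal form diag(1,1,1,1,1).

Computing H_k = (kernel of ∂_k) / (image of ∂_{k+1}):

  H_0: rank C_0 − rank ∂_1 = 5 − 4 = 1, and the invariant factors of ∂_1 are all 1, so H_0 = Z.
  H_1: rank ker ∂_1 − rank ∂_2 = (9 − 4) − 5 = 0, and the invariant factors of ∂_2 are all 1, so H_1 = 0.
  H_2: rank ker ∂_2 − rank ∂_3 = (6 − 5) − 0 = 1, and there is no ∂_3, so H_2 = Z.

(K is a triangulation of the 2-sphere S^2.)

H_0 ≅ Z,  H_1 = 0,  H_2 ≅ Z.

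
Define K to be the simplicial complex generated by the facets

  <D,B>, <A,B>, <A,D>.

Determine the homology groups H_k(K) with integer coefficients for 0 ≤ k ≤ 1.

H_0 ≅ Z,  H_1 ≅ Z.

Take the total order A < B < D on the vertex set. Then K (dimension 1) consists of the simplices:

  0-simplices (3): A, B, D
  1-simplices (3): AB, AD, BD

so the chain groups are C_0 ≅ Z^3, C_1 ≅ Z^3.

Boundary ∂_1: C_1 → C_0 sends each edge [p,q] (with p < q) to q − p. For instance
  ∂AB = B − A.
The 3×3 boundary matrix has rank 2 and Smith normal form diag(1,1).

Now H_k = ker ∂_k / im ∂_{k+1}, so:

  H_0: rank C_0 − rank ∂_1 = 3 − 2 = 1, and the invariant factors of ∂_1 are all 1, so H_0 ≅ Z.
  H_1: rank ker ∂_1 − rank ∂_2 = (3 − 2) − 0 = 1, and there is no ∂_2, so H_1 ≅ Z.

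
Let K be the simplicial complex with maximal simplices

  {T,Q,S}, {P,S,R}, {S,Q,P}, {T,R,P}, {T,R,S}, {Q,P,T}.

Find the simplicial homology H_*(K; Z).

H_0 ≅ Z,  H_1 = 0,  H_2 ≅ Z.

Take the total order P < Q < R < S < T on the vertex set. Then K (dimension 2) consists of the simplices:

  0-simplices (5): P, Q, R, S, T
  1-simplices (9): PQ, PR, PS, PT, QS, QT, RS, RT, ST
  2-simplices (6): PQS, PQT, PRS, PRT, QST, RST

so the chain groups are C_0 ≅ Z^5, C_1 ≅ Z^9, C_2 ≅ Z^6.

Boundary ∂_1: C_1 → C_0 maps an edge to its endpoints' difference, ∂[p,q] = q − p.
The resulting 5×9 matrix has rank 4, and its Smith normal form has invariant factors (1,1,1,1).

Boundary ∂_2: C_2 → C_1 maps a triangle to the signed sum of its edges. For instance
  ∂PQS = QS − PS + PQ,
  ∂QST = ST − QT + QS.
The resulting 9×6 matrix has rank 5, and its Smith normal form has invariant factors (1,1,1,1,1).

Computing H_k = (kernel of ∂_k) / (image of ∂_{k+1}):

  H_0: rank C_0 − rank ∂_1 = 5 − 4 = 1, and the invariant factors of ∂_1 are all 1, so H_0 = Z.
  H_1: rank ker ∂_1 − rank ∂_2 = (9 − 4) − 5 = 0, and the invariant factors of ∂_2 are all 1, so H_1 = 0.
  H_2: rank ker ∂_2 − rank ∂_3 = (6 − 5) − 0 = 1, and there is no ∂_3, so H_2 = Z.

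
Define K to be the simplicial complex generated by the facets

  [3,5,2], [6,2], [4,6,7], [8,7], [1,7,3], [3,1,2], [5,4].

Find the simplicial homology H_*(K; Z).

Order the vertices as 1 < 2 < 3 < 4 < 5 < 6 < 7 < 8. Listing each simplex with vertices in this order, K has dimension 2 with simplices:

  0-simplices (8): [1], [2], [3], [4], [5], [6], [7], [8]
  1-simplices (13): [1,2], [1,3], [1,7], [2,3], [2,5], [2,6], [3,5], [3,7], [4,5], [4,6], [4,7], [6,7], [7,8]
  2-simplices (4): [1,2,3], [1,3,7], [2,3,5], [4,6,7]

so the chain groups are C_0 ≅ Z^8, C_1 ≅ Z^13, C_2 ≅ Z^4.

Boundary ∂_1: C_1 → C_0 is given by ∂[p,q] = [q] − [p].
The resulting 8×13 matrix has rank 7, and its Smith normal form has invariant factors (1,1,1,1,1,1,1).

The boundary map ∂_2: C_2 → C_1 maps a triangle to the signed sum of its edges. For instance
  ∂[2,3,5] = [3,5] − [2,5] + [2,3],
  ∂[1,2,3] = [2,3] − [1,3] + [1,2].
This gives a 13×4 integer matrix of rank 4; reducing to Smith normal form yields diagonal entries (1,1,1,1).

Computing H_k = (kernel of ∂_k) / (image of ∂_{k+1}):

  H_0: rank C_0 − rank ∂_1 = 8 − 7 = 1, and the invariant factors of ∂_1 are all 1, so H_0 ≅ Z.
  H_1: rank ker ∂_1 − rank ∂_2 = (13 − 7) − 4 = 2, and the invariant factors of ∂_2 are all 1, so H_1 ≅ Z^2.
  H_2: rank ker ∂_2 − rank ∂_3 = (4 − 4) − 0 = 0, and there is no ∂_3, so H_2 ≅ 0.

H_0 = Z,  H_1 = Z^2,  H_2 = 0.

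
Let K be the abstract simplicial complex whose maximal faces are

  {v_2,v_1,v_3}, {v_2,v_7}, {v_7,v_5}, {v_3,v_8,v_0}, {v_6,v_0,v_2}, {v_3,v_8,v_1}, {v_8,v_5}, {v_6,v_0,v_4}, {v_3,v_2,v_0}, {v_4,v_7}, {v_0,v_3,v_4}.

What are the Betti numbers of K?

b_0 = 1, b_1 = 2, b_2 = 0.

Fix the vertex order v_0 < v_1 < v_2 < v_3 < v_4 < v_5 < v_6 < v_7 < v_8 and write every simplex with vertices in increasing order. Then dim K = 2 and the simplices of K are:

  0-simplices (9): [v_0], [v_1], [v_2], [v_3], [v_4], [v_5], [v_6], [v_7], [v_8]
  1-simplices (17): (17 of them)
  2-simplices (7): [v_0,v_2,v_3], [v_0,v_2,v_6], [v_0,v_3,v_4], [v_0,v_3,v_8], [v_0,v_4,v_6], [v_1,v_2,v_3], [v_1,v_3,v_8]

Hence C_0 ≅ Z^9, C_1 ≅ Z^17, C_2 ≅ Z^7.

The boundary map ∂_1: C_1 → C_0 maps an edge to its endpoints' difference, ∂[p,q] = q − p. For instance
  ∂[v_3,v_8] = [v_8] − [v_3].
As a 9×17 matrix over Z this has rank 8, with invariant factors (1,1,1,1,1,1,1,1).

The boundary map ∂_2: C_2 → C_1 maps a triangle to the signed sum of its edges. For instance
  ∂[v_1,v_3,v_8] = [v_3,v_8] − [v_1,v_8] + [v_1,v_3],
  ∂[v_0,v_2,v_3] = [v_2,v_3] − [v_0,v_3] + [v_0,v_2].
The resulting 17×7 matrix has rank 7, and its Smith normal form has invariant factors (1,1,1,1,1,1,1).

Computing H_k = (kernel of ∂_k) / (image of ∂_{k+1}):

  H_0: rank C_0 − rank ∂_1 = 9 − 8 = 1, and the invariant factors of ∂_1 are all 1, so H_0 = Z.
  H_1: rank ker ∂_1 − rank ∂_2 = (17 − 8) − 7 = 2, and the invariant factors of ∂_2 are all 1, so H_1 = Z^2.
  H_2: rank ker ∂_2 − rank ∂_3 = (7 − 7) − 0 = 0, and there is no ∂_3, so H_2 = 0.

Hence the Betti numbers are b_0 = 1, b_1 = 2, b_2 = 0.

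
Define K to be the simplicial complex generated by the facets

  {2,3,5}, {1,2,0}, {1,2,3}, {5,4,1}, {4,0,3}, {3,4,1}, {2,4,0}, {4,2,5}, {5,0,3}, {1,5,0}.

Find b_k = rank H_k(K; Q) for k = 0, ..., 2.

Take the total order 0 < 1 < 2 < 3 < 4 < 5 on the vertex set. Then K (dimension 2) consists of the simplices:

  0-simplices (6): [0], [1], [2], [3], [4], [5]
  1-simplices (15): [0,1], [0,2], [0,3], [0,4], [0,5], [1,2], [1,3], [1,4], [1,5], [2,3], [2,4], [2,5], [3,4], [3,5], [4,5]
  2-simplices (10): [0,1,2], [0,1,5], [0,2,4], [0,3,4], [0,3,5], [1,2,3], [1,3,4], [1,4,5], [2,3,5], [2,4,5]

so the chain groups are C_0 ≅ Z^6, C_1 ≅ Z^15, C_2 ≅ Z^10.

Boundary ∂_1: C_1 → C_0 maps an edge to its endpoints' difference, ∂[p,q] = q − p.
This gives a 6×15 integer matrix of rank 5; reducing to Smith normal form yields diagonal entries (1,1,1,1,1).

The boundary map ∂_2: C_2 → C_1 sends each 2-simplex [p,q,r] to [q,r] − [p,r] + [p,q]. For instance
  ∂[1,3,4] = [3,4] − [1,4] + [1,3],
  ∂[0,1,5] = [1,5] − [0,5] + [0,1].
As a 15×10 matrix over Z this has rank 10, with invariant factors (1,1,1,1,1,1,1,1,1,2).

Computing H_k = (kernel of ∂_k) / (image of ∂_{k+1}):

  H_0: rank C_0 − rank ∂_1 = 6 − 5 = 1, and the invariant factors of ∂_1 are all 1, so H_0 ≅ Z.
  H_1: rank ker ∂_1 − rank ∂_2 = (15 − 5) − 10 = 0, and ∂_2 has invariant factor 2 > 1, so H_1 ≅ Z/2.
  H_2: rank ker ∂_2 − rank ∂_3 = (10 − 10) − 0 = 0, and there is no ∂_3, so H_2 ≅ 0.

(K is a triangulation of the real projective plane RP^2.)

Hence the Betti numbers are b_0 = 1, b_1 = 0, b_2 = 0.

b_0 = 1, b_1 = 0, b_2 = 0.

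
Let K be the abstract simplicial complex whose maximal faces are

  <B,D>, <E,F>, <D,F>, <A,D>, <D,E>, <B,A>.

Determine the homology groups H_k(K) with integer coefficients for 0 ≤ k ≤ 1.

We work with the vertex ordering A < B < D < E < F. The simplices of K, each written with vertices in increasing order, are:

  0-simplices (5): A, B, D, E, F
  1-simplices (6): AB, AD, BD, DE, DF, EF

Hence C_0 ≅ Z^5, C_1 ≅ Z^6.

The boundary map ∂_1: C_1 → C_0 is given by ∂[p,q] = [q] − [p]. For instance
  ∂DE = E − D.
This gives a 5×6 integer matrix of rank 4; reducing to Smith normal form yields diagonal entries (1,1,1,1).

Computing H_k = (kernel of ∂_k) / (image of ∂_{k+1}):

  H_0: rank C_0 − rank ∂_1 = 5 − 4 = 1, and the invariant factors of ∂_1 are all 1, so H_0 = Z.
  H_1: rank ker ∂_1 − rank ∂_2 = (6 − 4) − 0 = 2, and there is no ∂_2, so H_1 = Z^2.

As a check, the Euler characteristic is 5 − 6 = -1, which agrees with 1 − 2 = -1.

H_0 ≅ Z,  H_1 ≅ Z^2.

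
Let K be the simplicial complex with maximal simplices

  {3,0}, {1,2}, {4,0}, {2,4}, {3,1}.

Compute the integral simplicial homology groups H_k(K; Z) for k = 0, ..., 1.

H_0 = Z,  H_1 = Z.

Fix the vertex order 0 < 1 < 2 < 3 < 4 and write every simplex with vertices in increasing order. Then dim K = 1 and the simplices of K are:

  0-simplices (5): [0], [1], [2], [3], [4]
  1-simplices (5): [0,3], [0,4], [1,2], [1,3], [2,4]

so the chain groups are C_0 ≅ Z^5, C_1 ≅ Z^5.

The boundary map ∂_1: C_1 → C_0 sends each edge [p,q] (with p < q) to q − p.
The resulting 5×5 matrix has rank 4, and its Smith normal form has invariant factors (1,1,1,1).

Now H_k = ker ∂_k / im ∂_{k+1}, so:

  H_0: rank C_0 − rank ∂_1 = 5 − 4 = 1, and the invariant factors of ∂_1 are all 1, so H_0 = Z.
  H_1: rank ker ∂_1 − rank ∂_2 = (5 − 4) − 0 = 1, and there is no ∂_2, so H_1 = Z.

(K is a triangulation of the circle S^1.)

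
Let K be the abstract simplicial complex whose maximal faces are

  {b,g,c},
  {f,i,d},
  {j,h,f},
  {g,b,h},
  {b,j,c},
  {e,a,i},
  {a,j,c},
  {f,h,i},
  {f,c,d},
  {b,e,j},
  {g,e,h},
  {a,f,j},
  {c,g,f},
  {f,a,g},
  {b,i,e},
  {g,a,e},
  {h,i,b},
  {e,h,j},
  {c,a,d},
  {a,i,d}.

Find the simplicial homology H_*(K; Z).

Order the vertices as a < b < c < d < e < f < g < h < i < j. Listing each simplex with vertices in this order, K has dimension 2 with simplices:

  0-simplices (10): a, b, c, d, e, f, g, h, i, j
  1-simplices (30): ac, ad, ae, af, ag, ai, aj, bc, be, bg, bh, bi, bj, cd, cf, cg, cj, df, di, eg, eh, ei, ej, fg, fh, fi, fj, gh, hi, hj
  2-simplices (20): acd, acj, adi, aeg, aei, afg, afj, bcg, bcj, bei, bej, bgh, bhi, cdf, cfg, dfi, egh, ehj, fhi, fhj

Hence C_0 ≅ Z^10, C_1 ≅ Z^30, C_2 ≅ Z^20.

Boundary ∂_1: C_1 → C_0 is given by ∂[p,q] = [q] − [p]. For instance
  ∂eh = h − e.
The 10×30 boundary matrix has rank 9 and Smith normal form diag(1,1,1,1,1,1,1,1,1).

∂_2: C_2 → C_1 acts by ∂[p,q,r] = [q,r] − [p,r] + [p,q]. For instance
  ∂acj = cj − aj + ac,
  ∂bei = ei − bi + be.
The 30×20 boundary matrix has rank 20 and Smith normal form diag(1,1,1,1,1,1,1,1,1,1,1,1,1,1,1,1,1,1,1,2).

Now H_k = ker ∂_k / im ∂_{k+1}, so:

  H_0: rank C_0 − rank ∂_1 = 10 − 9 = 1, and the invariant factors of ∂_1 are all 1, so H_0 = Z.
  H_1: rank ker ∂_1 − rank ∂_2 = (30 − 9) − 20 = 1, and ∂_2 has invariant factor 2 > 1, so H_1 = Z ⊕ Z_2.
  H_2: rank ker ∂_2 − rank ∂_3 = (20 − 20) − 0 = 0, and there is no ∂_3, so H_2 = 0.

As a check, the Euler characteristic is 10 − 30 + 20 = 0, which agrees with 1 − 1 + 0 = 0.

H_0 = Z,  H_1 = Z ⊕ Z_2,  H_2 = 0.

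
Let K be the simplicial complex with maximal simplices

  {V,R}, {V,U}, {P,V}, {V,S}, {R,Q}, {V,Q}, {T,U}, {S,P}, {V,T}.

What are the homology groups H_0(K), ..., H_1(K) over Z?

We work with the vertex ordering P < Q < R < S < T < U < V. The simplices of K, each written with vertices in increasing order, are:

  0-simplices (7): P, Q, R, S, T, U, V
  1-simplices (9): PS, PV, QR, QV, RV, SV, TU, TV, UV

giving chain groups C_0 ≅ Z^7, C_1 ≅ Z^9.

∂_1: C_1 → C_0 is given by ∂[p,q] = [q] − [p].
As a 7×9 matrix over Z this has rank 6, with invariant factors (1,1,1,1,1,1).

Computing H_k = (kernel of ∂_k) / (image of ∂_{k+1}):

  H_0: rank C_0 − rank ∂_1 = 7 − 6 = 1, and the invariant factors of ∂_1 are all 1, so H_0 ≅ Z.
  H_1: rank ker ∂_1 − rank ∂_2 = (9 − 6) − 0 = 3, and there is no ∂_2, so H_1 ≅ Z^3.

As a check, the Euler characteristic is 7 − 9 = -2, which agrees with 1 − 3 = -2.
(K is a triangulation of a wedge of 3 circles.)

H_0 = Z,  H_1 = Z^3.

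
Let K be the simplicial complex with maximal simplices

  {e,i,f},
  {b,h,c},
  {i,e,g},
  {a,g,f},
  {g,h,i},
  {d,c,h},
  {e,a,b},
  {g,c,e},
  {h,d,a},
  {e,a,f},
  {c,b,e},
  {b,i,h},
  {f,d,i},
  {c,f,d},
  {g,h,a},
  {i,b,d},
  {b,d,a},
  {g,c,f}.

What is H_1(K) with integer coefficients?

H_1 ≅ Z ⊕ Z/2.

Order the vertices as a < b < c < d < e < f < g < h < i. Listing each simplex with vertices in this order, K has dimension 2 with simplices:

  0-simplices (9): a, b, c, d, e, f, g, h, i
  1-simplices (27): ab, ad, ae, af, ag, ah, bc, bd, be, bh, bi, cd, ce, cf, cg, ch, df, dh, di, ef, eg, ei, fg, fi, gh, gi, hi
  2-simplices (18): abd, abe, adh, aef, afg, agh, bce, bch, bdi, bhi, cdf, cdh, ceg, cfg, dfi, efi, egi, ghi

so the chain groups are C_0 ≅ Z^9, C_1 ≅ Z^27, C_2 ≅ Z^18.

∂_1: C_1 → C_0 is given by ∂[p,q] = [q] − [p].
The 9×27 boundary matrix has rank 8 and Smith normal form diag(1,1,1,1,1,1,1,1).

∂_2: C_2 → C_1 sends each 2-simplex [p,q,r] to [q,r] − [p,r] + [p,q]. For instance
  ∂aef = ef − af + ae,
  ∂agh = gh − ah + ag.
This gives a 27×18 integer matrix of rank 18; reducing to Smith normal form yields diagonal entries (1,1,1,1,1,1,1,1,1,1,1,1,1,1,1,1,1,2).

Reading off H_k = ker ∂_k / im ∂_{k+1}:

  H_1: rank ker ∂_1 − rank ∂_2 = (27 − 8) − 18 = 1, and ∂_2 has invariant factor 2 > 1, so H_1 = Z ⊕ Z/2.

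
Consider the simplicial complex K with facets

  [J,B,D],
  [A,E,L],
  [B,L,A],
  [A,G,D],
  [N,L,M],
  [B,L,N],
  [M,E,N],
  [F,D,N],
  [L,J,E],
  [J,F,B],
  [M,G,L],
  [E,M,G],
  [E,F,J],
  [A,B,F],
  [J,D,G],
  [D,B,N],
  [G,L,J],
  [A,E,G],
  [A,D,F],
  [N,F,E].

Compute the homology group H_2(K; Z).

Order the vertices as A < B < D < E < F < G < J < L < M < N. Listing each simplex with vertices in this order, K has dimension 2 with simplices:

  0-simplices (10): A, B, D, E, F, G, J, L, M, N
  1-simplices (30): AB, AD, AE, AF, AG, AL, BD, BF, BJ, BL, BN, DF, DG, DJ, DN, EF, EG, EJ, EL, EM, EN, FJ, FN, GJ, GL, GM, JL, LM, LN, MN
  2-simplices (20): ABF, ABL, ADF, ADG, AEG, AEL, BDJ, BDN, BFJ, BLN, DFN, DGJ, EFJ, EFN, EGM, EJL, EMN, GJL, GLM, LMN

giving chain groups C_0 ≅ Z^10, C_1 ≅ Z^30, C_2 ≅ Z^20.

The boundary map ∂_1: C_1 → C_0 is given by ∂[p,q] = [q] − [p].
The resulting 10×30 matrix has rank 9, and its Smith normal form has invariant factors (1,1,1,1,1,1,1,1,1).

Boundary ∂_2: C_2 → C_1 sends each 2-simplex [p,q,r] to [q,r] − [p,r] + [p,q]. For instance
  ∂DFN = FN − DN + DF,
  ∂LMN = MN − LN + LM.
The resulting 30×20 matrix has rank 20, and its Smith normal form has invariant factors (1,1,1,1,1,1,1,1,1,1,1,1,1,1,1,1,1,1,1,2).

From H_k ≅ ker(∂_k) / im(∂_{k+1}) we obtain:

  H_2: rank ker ∂_2 − rank ∂_3 = (20 − 20) − 0 = 0, and there is no ∂_3, so H_2 = 0.

(K is a triangulation of the Klein bottle.)

H_2 = 0.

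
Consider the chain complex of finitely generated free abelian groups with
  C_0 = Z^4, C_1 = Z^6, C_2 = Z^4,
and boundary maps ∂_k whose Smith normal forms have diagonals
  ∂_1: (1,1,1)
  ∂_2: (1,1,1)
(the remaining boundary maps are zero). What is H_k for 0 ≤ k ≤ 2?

H_0: b_0 = 4 − 0 − 3 = 1; torsion from ∂_1 factors > 1: none. So H_0 = Z.
H_1: b_1 = 6 − 3 − 3 = 0; torsion from ∂_2 factors > 1: none. So H_1 = 0.
H_2: b_2 = 4 − 3 − 0 = 1; torsion from ∂_3 factors > 1: none. So H_2 = Z.

H_0 = Z,  H_1 = 0,  H_2 = Z.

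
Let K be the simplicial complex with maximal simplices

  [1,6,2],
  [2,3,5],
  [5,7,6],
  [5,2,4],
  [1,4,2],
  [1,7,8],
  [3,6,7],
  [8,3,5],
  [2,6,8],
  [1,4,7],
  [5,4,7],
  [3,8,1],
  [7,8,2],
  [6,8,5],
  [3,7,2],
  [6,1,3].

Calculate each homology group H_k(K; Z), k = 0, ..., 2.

Order the vertices as 1 < 2 < 3 < 4 < 5 < 6 < 7 < 8. Listing each simplex with vertices in this order, K has dimension 2 with simplices:

  0-simplices (8): [1], [2], [3], [4], [5], [6], [7], [8]
  1-simplices (24): (24 of them)
  2-simplices (16): [1,2,4], [1,2,6], [1,3,6], [1,3,8], [1,4,7], [1,7,8], [2,3,5], [2,3,7], [2,4,5], [2,6,8], [2,7,8], [3,5,8], [3,6,7], [4,5,7], [5,6,7], [5,6,8]

giving chain groups C_0 ≅ Z^8, C_1 ≅ Z^24, C_2 ≅ Z^16.

The boundary map ∂_1: C_1 → C_0 maps an edge to its endpoints' difference, ∂[p,q] = q − p. For instance
  ∂[3,5] = [5] − [3].
This gives a 8×24 integer matrix of rank 7; reducing to Smith normal form yields diagonal entries (1,1,1,1,1,1,1).

Boundary ∂_2: C_2 → C_1 acts by ∂[p,q,r] = [q,r] − [p,r] + [p,q]. For instance
  ∂[1,7,8] = [7,8] − [1,8] + [1,7],
  ∂[1,4,7] = [4,7] − [1,7] + [1,4].
This gives a 24×16 integer matrix of rank 15; reducing to Smith normal form yields diagonal entries (1,1,1,1,1,1,1,1,1,1,1,1,1,1,1).

Computing H_k = (kernel of ∂_k) / (image of ∂_{k+1}):

  H_0: rank C_0 − rank ∂_1 = 8 − 7 = 1, and the invariant factors of ∂_1 are all 1, so H_0 ≅ Z.
  H_1: rank ker ∂_1 − rank ∂_2 = (24 − 7) − 15 = 2, and the invariant factors of ∂_2 are all 1, so H_1 ≅ Z^2.
  H_2: rank ker ∂_2 − rank ∂_3 = (16 − 15) − 0 = 1, and there is no ∂_3, so H_2 ≅ Z.

(K is a triangulation of the torus T^2.)

H_0 ≅ Z,  H_1 ≅ Z^2,  H_2 ≅ Z.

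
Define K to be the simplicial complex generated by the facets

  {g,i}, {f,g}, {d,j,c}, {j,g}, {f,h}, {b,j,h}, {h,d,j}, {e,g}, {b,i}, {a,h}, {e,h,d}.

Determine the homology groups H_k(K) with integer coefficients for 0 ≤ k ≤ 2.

Order the vertices as a < b < c < d < e < f < g < h < i < j. Listing each simplex with vertices in this order, K has dimension 2 with simplices:

  0-simplices (10): a, b, c, d, e, f, g, h, i, j
  1-simplices (16): ah, bh, bi, bj, cd, cj, de, dh, dj, eg, eh, fg, fh, gi, gj, hj
  2-simplices (4): bhj, cdj, deh, dhj

Hence C_0 ≅ Z^10, C_1 ≅ Z^16, C_2 ≅ Z^4.

The boundary map ∂_1: C_1 → C_0 is given by ∂[p,q] = [q] − [p]. For instance
  ∂hj = j − h.
The resulting 10×16 matrix has rank 9, and its Smith normal form has invariant factors (1,1,1,1,1,1,1,1,1).

∂_2: C_2 → C_1 sends each 2-simplex [p,q,r] to [q,r] − [p,r] + [p,q]. For instance
  ∂cdj = dj − cj + cd,
  ∂bhj = hj − bj + bh.
This gives a 16×4 integer matrix of rank 4; reducing to Smith normal form yields diagonal entries (1,1,1,1).

Reading off H_k = ker ∂_k / im ∂_{k+1}:

  H_0: rank C_0 − rank ∂_1 = 10 − 9 = 1, and the invariant factors of ∂_1 are all 1, so H_0 ≅ Z.
  H_1: rank ker ∂_1 − rank ∂_2 = (16 − 9) − 4 = 3, and the invariant factors of ∂_2 are all 1, so H_1 ≅ Z^3.
  H_2: rank ker ∂_2 − rank ∂_3 = (4 − 4) − 0 = 0, and there is no ∂_3, so H_2 ≅ 0.

As a check, the Euler characteristic is 10 − 16 + 4 = -2, which agrees with 1 − 3 + 0 = -2.

H_0 = Z,  H_1 = Z^3,  H_2 = 0.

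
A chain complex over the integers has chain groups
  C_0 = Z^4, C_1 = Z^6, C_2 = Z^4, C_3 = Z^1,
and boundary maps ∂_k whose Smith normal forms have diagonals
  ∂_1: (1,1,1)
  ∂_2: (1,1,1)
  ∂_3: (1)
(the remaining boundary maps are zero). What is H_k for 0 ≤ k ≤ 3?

H_0: b_0 = 4 − 0 − 3 = 1; torsion from ∂_1 factors > 1: none. So H_0 = Z.
H_1: b_1 = 6 − 3 − 3 = 0; torsion from ∂_2 factors > 1: none. So H_1 = 0.
H_2: b_2 = 4 − 3 − 1 = 0; torsion from ∂_3 factors > 1: none. So H_2 = 0.
H_3: b_3 = 1 − 1 − 0 = 0; torsion from ∂_4 factors > 1: none. So H_3 = 0.

H_0 = Z,  H_1 = 0,  H_2 = 0,  H_3 = 0.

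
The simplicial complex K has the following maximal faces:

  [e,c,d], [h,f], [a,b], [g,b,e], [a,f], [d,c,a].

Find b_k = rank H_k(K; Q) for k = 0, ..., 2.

K has 8 vertices, 11 edges, 3 triangles.
rank ∂_0 = 0, rank ∂_1 = 7 ⇒ b_0 = 8 − 0 − 7 = 1; all invariant factors of ∂_1 are 1 so no torsion. So H_0 ≅ Z.
rank ∂_1 = 7, rank ∂_2 = 3 ⇒ b_1 = 11 − 7 − 3 = 1; all invariant factors of ∂_2 are 1 so no torsion. So H_1 ≅ Z.
rank ∂_2 = 3, rank ∂_3 = 0 ⇒ b_2 = 3 − 3 − 0 = 0. So H_2 ≅ 0.

b_0 = 1, b_1 = 1, b_2 = 0.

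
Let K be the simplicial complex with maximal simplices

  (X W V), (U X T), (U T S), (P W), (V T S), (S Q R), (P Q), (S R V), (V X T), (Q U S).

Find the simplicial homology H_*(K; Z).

We work with the vertex ordering P < Q < R < S < T < U < V < W < X. The simplices of K, each written with vertices in increasing order, are:

  0-simplices (9): P, Q, R, S, T, U, V, W, X
  1-simplices (17): PQ, PW, QR, QS, QU, RS, RV, ST, SU, SV, TU, TV, TX, UX, VW, VX, WX
  2-simplices (8): QRS, QSU, RSV, STU, STV, TUX, TVX, VWX

so the chain groups are C_0 ≅ Z^9, C_1 ≅ Z^17, C_2 ≅ Z^8.

The boundary map ∂_1: C_1 → C_0 maps an edge to its endpoints' difference, ∂[p,q] = q − p.
As a 9×17 matrix over Z this has rank 8, with invariant factors (1,1,1,1,1,1,1,1).

The boundary map ∂_2: C_2 → C_1 maps a triangle to the signed sum of its edges. For instance
  ∂QRS = RS − QS + QR,
  ∂VWX = WX − VX + VW.
This gives a 17×8 integer matrix of rank 8; reducing to Smith normal form yields diagonal entries (1,1,1,1,1,1,1,1).

Reading off H_k = ker ∂_k / im ∂_{k+1}:

  H_0: rank C_0 − rank ∂_1 = 9 − 8 = 1, and the invariant factors of ∂_1 are all 1, so H_0 = Z.
  H_1: rank ker ∂_1 − rank ∂_2 = (17 − 8) − 8 = 1, and the invariant factors of ∂_2 are all 1, so H_1 = Z.
  H_2: rank ker ∂_2 − rank ∂_3 = (8 − 8) − 0 = 0, and there is no ∂_3, so H_2 = 0.

H_0 ≅ Z,  H_1 ≅ Z,  H_2 = 0.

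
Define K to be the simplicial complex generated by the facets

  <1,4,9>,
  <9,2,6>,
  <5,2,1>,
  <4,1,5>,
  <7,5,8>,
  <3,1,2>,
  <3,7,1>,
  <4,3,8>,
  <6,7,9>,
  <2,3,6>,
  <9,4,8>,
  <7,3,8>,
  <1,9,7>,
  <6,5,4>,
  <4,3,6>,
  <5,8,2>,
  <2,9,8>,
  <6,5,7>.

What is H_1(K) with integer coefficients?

We work with the vertex ordering 1 < 2 < 3 < 4 < 5 < 6 < 7 < 8 < 9. The simplices of K, each written with vertices in increasing order, are:

  0-simplices (9): [1], [2], [3], [4], [5], [6], [7], [8], [9]
  1-simplices (27): (27 of them)
  2-simplices (18): [1,2,3], [1,2,5], [1,3,7], [1,4,5], [1,4,9], [1,7,9], [2,3,6], [2,5,8], [2,6,9], [2,8,9], [3,4,6], [3,4,8], [3,7,8], [4,5,6], [4,8,9], [5,6,7], [5,7,8], [6,7,9]

giving chain groups C_0 ≅ Z^9, C_1 ≅ Z^27, C_2 ≅ Z^18.

Boundary ∂_1: C_1 → C_0 maps an edge to its endpoints' difference, ∂[p,q] = q − p.
The 9×27 boundary matrix has rank 8 and Smith normal form diag(1,1,1,1,1,1,1,1).

Boundary ∂_2: C_2 → C_1 sends each 2-simplex [p,q,r] to [q,r] − [p,r] + [p,q]. For instance
  ∂[1,4,9] = [4,9] − [1,9] + [1,4],
  ∂[2,5,8] = [5,8] − [2,8] + [2,5].
The resulting 27×18 matrix has rank 17, and its Smith normal form has invariant factors (1,1,1,1,1,1,1,1,1,1,1,1,1,1,1,1,1).

Now H_k = ker ∂_k / im ∂_{k+1}, so:

  H_1: rank ker ∂_1 − rank ∂_2 = (27 − 8) − 17 = 2, and the invariant factors of ∂_2 are all 1, so H_1 ≅ Z^2.

(K is a triangulation of the torus T^2.)

H_1 = Z^2.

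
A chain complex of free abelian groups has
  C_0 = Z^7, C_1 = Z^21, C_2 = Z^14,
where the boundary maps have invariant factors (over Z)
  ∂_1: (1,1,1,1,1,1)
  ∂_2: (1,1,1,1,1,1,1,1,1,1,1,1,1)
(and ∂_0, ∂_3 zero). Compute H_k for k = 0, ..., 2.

H_0: b_0 = 7 − 0 − 6 = 1; torsion from ∂_1 factors > 1: none. So H_0 ≅ Z.
H_1: b_1 = 21 − 6 − 13 = 2; torsion from ∂_2 factors > 1: none. So H_1 ≅ Z^2.
H_2: b_2 = 14 − 13 − 0 = 1; torsion from ∂_3 factors > 1: none. So H_2 ≅ Z.

H_0 ≅ Z,  H_1 ≅ Z^2,  H_2 ≅ Z.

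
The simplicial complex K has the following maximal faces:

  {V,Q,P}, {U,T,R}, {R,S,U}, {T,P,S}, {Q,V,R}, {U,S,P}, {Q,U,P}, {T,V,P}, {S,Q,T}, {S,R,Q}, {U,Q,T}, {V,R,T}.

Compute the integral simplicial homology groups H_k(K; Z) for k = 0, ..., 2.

H_0 = Z,  H_1 = Z/2Z,  H_2 = 0.

We work with the vertex ordering P < Q < R < S < T < U < V. The simplices of K, each written with vertices in increasing order, are:

  0-simplices (7): P, Q, R, S, T, U, V
  1-simplices (18): PQ, PS, PT, PU, PV, QR, QS, QT, QU, QV, RS, RT, RU, RV, ST, SU, TU, TV
  2-simplices (12): PQU, PQV, PST, PSU, PTV, QRS, QRV, QST, QTU, RSU, RTU, RTV

Hence C_0 ≅ Z^7, C_1 ≅ Z^18, C_2 ≅ Z^12.

The boundary map ∂_1: C_1 → C_0 maps an edge to its endpoints' difference, ∂[p,q] = q − p. For instance
  ∂PQ = Q − P.
The resulting 7×18 matrix has rank 6, and its Smith normal form has invariant factors (1,1,1,1,1,1).

Boundary ∂_2: C_2 → C_1 acts by ∂[p,q,r] = [q,r] − [p,r] + [p,q]. For instance
  ∂QRV = RV − QV + QR,
  ∂PQV = QV − PV + PQ.
As a 18×12 matrix over Z this has rank 12, with invariant factors (1,1,1,1,1,1,1,1,1,1,1,2).

Reading off H_k = ker ∂_k / im ∂_{k+1}:

  H_0: rank C_0 − rank ∂_1 = 7 − 6 = 1, and the invariant factors of ∂_1 are all 1, so H_0 ≅ Z.
  H_1: rank ker ∂_1 − rank ∂_2 = (18 − 6) − 12 = 0, and ∂_2 has invariant factor 2 > 1, so H_1 ≅ Z/2Z.
  H_2: rank ker ∂_2 − rank ∂_3 = (12 − 12) − 0 = 0, and there is no ∂_3, so H_2 ≅ 0.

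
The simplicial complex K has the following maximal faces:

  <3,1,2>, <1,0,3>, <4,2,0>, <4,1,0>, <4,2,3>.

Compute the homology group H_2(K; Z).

H_2 ≅ 0.

Fix the vertex order 0 < 1 < 2 < 3 < 4 and write every simplex with vertices in increasing order. Then dim K = 2 and the simplices of K are:

  0-simplices (5): [0], [1], [2], [3], [4]
  1-simplices (10): [0,1], [0,2], [0,3], [0,4], [1,2], [1,3], [1,4], [2,3], [2,4], [3,4]
  2-simplices (5): [0,1,3], [0,1,4], [0,2,4], [1,2,3], [2,3,4]

so the chain groups are C_0 ≅ Z^5, C_1 ≅ Z^10, C_2 ≅ Z^5.

∂_1: C_1 → C_0 sends each edge [p,q] (with p < q) to q − p.
The resulting 5×10 matrix has rank 4, and its Smith normal form has invariant factors (1,1,1,1).

∂_2: C_2 → C_1 acts by ∂[p,q,r] = [q,r] − [p,r] + [p,q]. For instance
  ∂[0,2,4] = [2,4] − [0,4] + [0,2],
  ∂[1,2,3] = [2,3] − [1,3] + [1,2].
The 10×5 boundary matrix has rank 5 and Smith normal form diag(1,1,1,1,1).

From H_k ≅ ker(∂_k) / im(∂_{k+1}) we obtain:

  H_2: rank ker ∂_2 − rank ∂_3 = (5 − 5) − 0 = 0, and there is no ∂_3, so H_2 = 0.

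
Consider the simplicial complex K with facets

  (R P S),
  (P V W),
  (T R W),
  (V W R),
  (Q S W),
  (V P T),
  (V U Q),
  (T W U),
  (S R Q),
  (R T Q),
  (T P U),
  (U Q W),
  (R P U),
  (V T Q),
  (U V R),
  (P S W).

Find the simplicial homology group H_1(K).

H_1 ≅ Z^2.

We work with the vertex ordering P < Q < R < S < T < U < V < W. The simplices of K, each written with vertices in increasing order, are:

  0-simplices (8): P, Q, R, S, T, U, V, W
  1-simplices (24): PR, PS, PT, PU, PV, PW, QR, QS, QT, QU, QV, QW, RS, RT, RU, RV, RW, SW, TU, TV, TW, UV, UW, VW
  2-simplices (16): PRS, PRU, PSW, PTU, PTV, PVW, QRS, QRT, QSW, QTV, QUV, QUW, RTW, RUV, RVW, TUW

Hence C_0 ≅ Z^8, C_1 ≅ Z^24, C_2 ≅ Z^16.

The boundary map ∂_1: C_1 → C_0 maps an edge to its endpoints' difference, ∂[p,q] = q − p. For instance
  ∂PS = S − P.
As a 8×24 matrix over Z this has rank 7, with invariant factors (1,1,1,1,1,1,1).

Boundary ∂_2: C_2 → C_1 sends each 2-simplex [p,q,r] to [q,r] − [p,r] + [p,q]. For instance
  ∂QRT = RT − QT + QR,
  ∂QUV = UV − QV + QU.
This gives a 24×16 integer matrix of rank 15; reducing to Smith normal form yields diagonal entries (1,1,1,1,1,1,1,1,1,1,1,1,1,1,1).

Computing H_k = (kernel of ∂_k) / (image of ∂_{k+1}):

  H_1: rank ker ∂_1 − rank ∂_2 = (24 − 7) − 15 = 2, and the invariant factors of ∂_2 are all 1, so H_1 ≅ Z^2.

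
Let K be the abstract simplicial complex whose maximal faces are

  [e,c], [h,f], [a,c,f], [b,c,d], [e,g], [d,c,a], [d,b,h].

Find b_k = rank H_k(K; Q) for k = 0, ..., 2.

b_0 = 1, b_1 = 1, b_2 = 0.

K has 8 vertices, 12 edges, 4 triangles.
rank ∂_0 = 0, rank ∂_1 = 7 ⇒ b_0 = 8 − 0 − 7 = 1; all invariant factors of ∂_1 are 1 so no torsion. So H_0 ≅ Z.
rank ∂_1 = 7, rank ∂_2 = 4 ⇒ b_1 = 12 − 7 − 4 = 1; all invariant factors of ∂_2 are 1 so no torsion. So H_1 ≅ Z.
rank ∂_2 = 4, rank ∂_3 = 0 ⇒ b_2 = 4 − 4 − 0 = 0. So H_2 ≅ 0.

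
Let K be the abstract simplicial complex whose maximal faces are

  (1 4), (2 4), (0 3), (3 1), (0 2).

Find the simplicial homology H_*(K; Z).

H_0 = Z,  H_1 = Z.

We work with the vertex ordering 0 < 1 < 2 < 3 < 4. The simplices of K, each written with vertices in increasing order, are:

  0-simplices (5): [0], [1], [2], [3], [4]
  1-simplices (5): [0,2], [0,3], [1,3], [1,4], [2,4]

Hence C_0 ≅ Z^5, C_1 ≅ Z^5.

Boundary ∂_1: C_1 → C_0 is given by ∂[p,q] = [q] − [p]. For instance
  ∂[2,4] = [4] − [2].
The 5×5 boundary matrix has rank 4 and Smith normal form diag(1,1,1,1).

Computing H_k = (kernel of ∂_k) / (image of ∂_{k+1}):

  H_0: rank C_0 − rank ∂_1 = 5 − 4 = 1, and the invariant factors of ∂_1 are all 1, so H_0 = Z.
  H_1: rank ker ∂_1 − rank ∂_2 = (5 − 4) − 0 = 1, and there is no ∂_2, so H_1 = Z.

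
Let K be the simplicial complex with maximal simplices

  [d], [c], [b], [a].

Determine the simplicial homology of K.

We work with the vertex ordering a < b < c < d. The simplices of K, each written with vertices in increasing order, are:

  0-simplices (4): a, b, c, d

Hence C_0 ≅ Z^4.

Computing H_k = (kernel of ∂_k) / (image of ∂_{k+1}):

  H_0: rank C_0 − rank ∂_1 = 4 − 0 = 4, and there is no ∂_1, so H_0 = Z^4.

H_0 ≅ Z^4.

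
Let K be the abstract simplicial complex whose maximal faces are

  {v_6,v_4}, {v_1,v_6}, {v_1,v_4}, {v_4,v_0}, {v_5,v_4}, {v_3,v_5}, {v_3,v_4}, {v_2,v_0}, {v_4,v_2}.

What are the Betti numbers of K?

b_0 = 1, b_1 = 3.

K has 7 vertices, 9 edges.
rank ∂_0 = 0, rank ∂_1 = 6 ⇒ b_0 = 7 − 0 − 6 = 1; all invariant factors of ∂_1 are 1 so no torsion. So H_0 ≅ Z.
rank ∂_1 = 6, rank ∂_2 = 0 ⇒ b_1 = 9 − 6 − 0 = 3. So H_1 ≅ Z^3.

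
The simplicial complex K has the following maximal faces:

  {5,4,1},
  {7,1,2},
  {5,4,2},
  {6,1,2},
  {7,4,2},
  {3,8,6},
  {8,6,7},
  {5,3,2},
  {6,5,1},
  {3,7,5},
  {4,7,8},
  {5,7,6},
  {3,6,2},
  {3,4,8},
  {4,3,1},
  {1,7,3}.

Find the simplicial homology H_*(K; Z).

K has 8 vertices, 24 edges, 16 triangles.
rank ∂_0 = 0, rank ∂_1 = 7 ⇒ b_0 = 8 − 0 − 7 = 1; all invariant factors of ∂_1 are 1 so no torsion. So H_0 = Z.
rank ∂_1 = 7, rank ∂_2 = 15 ⇒ b_1 = 24 − 7 − 15 = 2; all invariant factors of ∂_2 are 1 so no torsion. So H_1 = Z^2.
rank ∂_2 = 15, rank ∂_3 = 0 ⇒ b_2 = 16 − 15 − 0 = 1. So H_2 = Z.

H_0 ≅ Z,  H_1 ≅ Z^2,  H_2 ≅ Z.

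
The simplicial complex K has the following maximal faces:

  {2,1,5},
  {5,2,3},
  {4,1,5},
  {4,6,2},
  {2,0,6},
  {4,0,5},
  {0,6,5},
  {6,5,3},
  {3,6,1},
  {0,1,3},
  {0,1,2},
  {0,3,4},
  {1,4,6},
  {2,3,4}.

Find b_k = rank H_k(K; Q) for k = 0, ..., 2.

Fix the vertex order 0 < 1 < 2 < 3 < 4 < 5 < 6 and write every simplex with vertices in increasing order. Then dim K = 2 and the simplices of K are:

  0-simplices (7): [0], [1], [2], [3], [4], [5], [6]
  1-simplices (21): [0,1], [0,2], [0,3], [0,4], [0,5], [0,6], [1,2], [1,3], [1,4], [1,5], [1,6], [2,3], [2,4], [2,5], [2,6], [3,4], [3,5], [3,6], [4,5], [4,6], [5,6]
  2-simplices (14): [0,1,2], [0,1,3], [0,2,6], [0,3,4], [0,4,5], [0,5,6], [1,2,5], [1,3,6], [1,4,5], [1,4,6], [2,3,4], [2,3,5], [2,4,6], [3,5,6]

so the chain groups are C_0 ≅ Z^7, C_1 ≅ Z^21, C_2 ≅ Z^14.

Boundary ∂_1: C_1 → C_0 sends each edge [p,q] (with p < q) to q − p. For instance
  ∂[0,3] = [3] − [0].
The 7×21 boundary matrix has rank 6 and Smith normal form diag(1,1,1,1,1,1).

Boundary ∂_2: C_2 → C_1 acts by ∂[p,q,r] = [q,r] − [p,r] + [p,q]. For instance
  ∂[2,3,4] = [3,4] − [2,4] + [2,3],
  ∂[3,5,6] = [5,6] − [3,6] + [3,5].
The resulting 21×14 matrix has rank 13, and its Smith normal form has invariant factors (1,1,1,1,1,1,1,1,1,1,1,1,1).

Reading off H_k = ker ∂_k / im ∂_{k+1}:

  H_0: rank C_0 − rank ∂_1 = 7 − 6 = 1, and the invariant factors of ∂_1 are all 1, so H_0 ≅ Z.
  H_1: rank ker ∂_1 − rank ∂_2 = (21 − 6) − 13 = 2, and the invariant factors of ∂_2 are all 1, so H_1 ≅ Z^2.
  H_2: rank ker ∂_2 − rank ∂_3 = (14 − 13) − 0 = 1, and there is no ∂_3, so H_2 ≅ Z.

(K is a triangulation of the torus T^2.)

Hence the Betti numbers are b_0 = 1, b_1 = 2, b_2 = 1.

b_0 = 1, b_1 = 2, b_2 = 1.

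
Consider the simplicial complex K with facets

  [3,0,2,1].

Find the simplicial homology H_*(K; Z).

Order the vertices as 0 < 1 < 2 < 3. Listing each simplex with vertices in this order, K has dimension 3 with simplices:

  0-simplices (4): [0], [1], [2], [3]
  1-simplices (6): [0,1], [0,2], [0,3], [1,2], [1,3], [2,3]
  2-simplices (4): [0,1,2], [0,1,3], [0,2,3], [1,2,3]
  3-simplices (1): [0,1,2,3]

giving chain groups C_0 ≅ Z^4, C_1 ≅ Z^6, C_2 ≅ Z^4, C_3 ≅ Z^1.

The boundary map ∂_1: C_1 → C_0 maps an edge to its endpoints' difference, ∂[p,q] = q − p. For instance
  ∂[0,2] = [2] − [0].
As a 4×6 matrix over Z this has rank 3, with invariant factors (1,1,1).

Boundary ∂_2: C_2 → C_1 sends each 2-simplex [p,q,r] to [q,r] − [p,r] + [p,q]. For instance
  ∂[1,2,3] = [2,3] − [1,3] + [1,2],
  ∂[0,1,3] = [1,3] − [0,3] + [0,1].
This gives a 6×4 integer matrix of rank 3; reducing to Smith normal form yields diagonal entries (1,1,1).

The boundary map ∂_3: C_3 → C_2 sends each 3-simplex σ to the alternating sum Σ_i (−1)^i (σ with its i-th vertex removed). For instance
  ∂[0,1,2,3] = [1,2,3] − [0,2,3] + [0,1,3] − [0,1,2].
The resulting 4×1 matrix has rank 1, and its Smith normal form has invariant factors (1).

Reading off H_k = ker ∂_k / im ∂_{k+1}:

  H_0: rank C_0 − rank ∂_1 = 4 − 3 = 1, and the invariant factors of ∂_1 are all 1, so H_0 ≅ Z.
  H_1: rank ker ∂_1 − rank ∂_2 = (6 − 3) − 3 = 0, and the invariant factors of ∂_2 are all 1, so H_1 ≅ 0.
  H_2: rank ker ∂_2 − rank ∂_3 = (4 − 3) − 1 = 0, and the invariant factors of ∂_3 are all 1, so H_2 ≅ 0.
  H_3: rank ker ∂_3 − rank ∂_4 = (1 − 1) − 0 = 0, and there is no ∂_4, so H_3 ≅ 0.

As a check, the Euler characteristic is 4 − 6 + 4 − 1 = 1, which agrees with 1 − 0 + 0 − 0 = 1.

H_0 = Z,  H_1 = 0,  H_2 = 0,  H_3 = 0.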